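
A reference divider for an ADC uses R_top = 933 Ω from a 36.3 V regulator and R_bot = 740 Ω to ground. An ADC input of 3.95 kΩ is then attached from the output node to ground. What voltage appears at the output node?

V_out ≈ 14.5 V

The load sits in parallel with R_bot: R_bot‖R_L = (740 × 3950) / (740 + 3950) = 623.2 Ω.
V_out = 36.3 × 623.2 / (933 + 623.2) = 36.3 × 623.2/1556 = 14.5 V.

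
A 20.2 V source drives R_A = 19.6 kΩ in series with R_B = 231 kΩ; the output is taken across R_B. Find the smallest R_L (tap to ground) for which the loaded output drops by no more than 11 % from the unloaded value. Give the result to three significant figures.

Output resistance R_th = R_A‖R_B = (19.6 × 231)/250.6 = 18.07 kΩ.
The fractional drop is R_th/(R_th + R_L); requiring this ≤ 0.110 gives R_L ≥ R_th(1/0.110 − 1) = 18.07 × 8.091 = 146 kΩ.

R_L(min) ≈ 146 kΩ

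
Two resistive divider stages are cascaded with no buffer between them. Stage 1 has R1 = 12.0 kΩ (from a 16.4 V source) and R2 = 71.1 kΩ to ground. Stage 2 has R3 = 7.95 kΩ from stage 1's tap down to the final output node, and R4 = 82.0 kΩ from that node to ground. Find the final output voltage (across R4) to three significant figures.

Stage 2 presents R3+R4 = 89.95 kΩ as a load on stage 1's tap.
Stage 1's lower leg becomes R2‖(R3+R4) = 39.71 kΩ, so V_mid = 16.4 × 39.71/51.71 = 12.59 V.
Stage 2 is itself unloaded: V_out = V_mid × R4/(R3+R4) = 12.59 × 82.0/89.95 = 11.5 V.

V_out ≈ 11.5 V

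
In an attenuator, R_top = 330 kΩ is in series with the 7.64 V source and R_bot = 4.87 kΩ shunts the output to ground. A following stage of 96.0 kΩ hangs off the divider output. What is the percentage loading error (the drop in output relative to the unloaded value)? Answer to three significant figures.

4.76 %

The divider's output (Thévenin) resistance is R_top‖R_bot = 4.799 kΩ.
Fractional drop under load = R_th/(R_th + R_L) = 4.799 / (4.799 + 96.0) = 0.04761.
So the output falls by 4.76 %.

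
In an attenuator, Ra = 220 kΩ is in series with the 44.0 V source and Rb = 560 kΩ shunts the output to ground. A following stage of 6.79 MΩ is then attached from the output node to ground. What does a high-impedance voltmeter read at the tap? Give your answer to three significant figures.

V_out ≈ 30.9 V

The load sits in parallel with Rb: Rb‖R_L = (560 × 6790) / (560 + 6790) = 517.3 kΩ.
V_out = 44.0 × 517.3 / (220 + 517.3) = 44.0 × 517.3/737.3 = 30.9 V.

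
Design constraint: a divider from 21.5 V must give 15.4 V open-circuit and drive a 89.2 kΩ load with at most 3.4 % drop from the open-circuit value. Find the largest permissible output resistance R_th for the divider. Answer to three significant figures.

Loading drop = R_th/(R_th + R_L) ≤ 0.0340, so R_th ≤ R_L · ε/(1−ε) = 89.2 kΩ × 0.0340/0.9660 = 3.14 kΩ.
(Any R1, R2 with R2/(R1+R2) = 0.716 and R1‖R2 ≤ 3.14 kΩ will meet the spec.)

R_th ≤ 3.14 kΩ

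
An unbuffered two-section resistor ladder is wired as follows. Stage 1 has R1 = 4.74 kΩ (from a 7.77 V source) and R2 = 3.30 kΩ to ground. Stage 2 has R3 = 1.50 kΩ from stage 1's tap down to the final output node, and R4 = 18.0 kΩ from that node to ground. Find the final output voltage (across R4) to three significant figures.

V_out ≈ 2.68 V

Stage 2 presents R3+R4 = 19.50 kΩ as a load on stage 1's tap.
Stage 1's lower leg becomes R2‖(R3+R4) = 2.822 kΩ, so V_mid = 7.77 × 2.822/7.562 = 2.900 V.
Stage 2 is itself unloaded: V_out = V_mid × R4/(R3+R4) = 2.900 × 18.0/19.50 = 2.68 V.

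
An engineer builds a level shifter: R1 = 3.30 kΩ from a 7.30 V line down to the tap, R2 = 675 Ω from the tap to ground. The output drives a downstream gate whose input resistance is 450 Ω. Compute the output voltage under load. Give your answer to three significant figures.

V_out ≈ 0.552 V

The load sits in parallel with R2: R2‖R_L = (675 × 450) / (675 + 450) = 270.0 Ω.
V_out = 7.30 × 270.0 / (3300 + 270.0) = 7.30 × 270.0/3570 = 0.552 V.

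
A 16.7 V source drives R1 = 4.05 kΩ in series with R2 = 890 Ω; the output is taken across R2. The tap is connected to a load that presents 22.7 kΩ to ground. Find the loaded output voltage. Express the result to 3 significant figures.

The load sits in parallel with R2: R2‖R_L = (890 × 22700) / (890 + 22700) = 856.4 Ω.
V_out = 16.7 × 856.4 / (4050 + 856.4) = 16.7 × 856.4/4906 = 2.92 V.

V_out ≈ 2.92 V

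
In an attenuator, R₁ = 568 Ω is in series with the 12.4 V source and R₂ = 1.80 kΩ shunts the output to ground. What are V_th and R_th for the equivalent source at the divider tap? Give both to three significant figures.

V_th is the open-circuit tap voltage: 12.4 × 1800/(568 + 1800) = 9.43 V.
With the supply zeroed, R₁ and R₂ appear in parallel from the tap: R_th = R₁‖R₂ = (568 × 1800)/2368 = 432 Ω.

V_th = 9.43 V, R_th = 432 Ω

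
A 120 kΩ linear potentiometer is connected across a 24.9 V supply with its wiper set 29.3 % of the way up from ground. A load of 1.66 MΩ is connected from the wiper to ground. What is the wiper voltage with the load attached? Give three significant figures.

The wiper splits the pot into (1−α)R = 84.84 kΩ above and αR = 35.16 kΩ below.
Lower section ‖ load = 34.43 kΩ.
V_wiper = 24.9 × 34.43/(84.84 + 34.43) = 7.19 V.

V ≈ 7.19 V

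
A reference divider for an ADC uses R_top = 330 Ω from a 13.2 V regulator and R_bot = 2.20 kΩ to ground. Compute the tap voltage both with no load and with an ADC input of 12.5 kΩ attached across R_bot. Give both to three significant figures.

Unloaded: 11.5 V; loaded: 11.2 V

Open-circuit: V = 13.2 × 2200/(330 + 2200) = 11.5 V.
With the load, R_bot becomes R_bot‖R_L = 1871 Ω, so V = 13.2 × 1871/2201 = 11.2 V.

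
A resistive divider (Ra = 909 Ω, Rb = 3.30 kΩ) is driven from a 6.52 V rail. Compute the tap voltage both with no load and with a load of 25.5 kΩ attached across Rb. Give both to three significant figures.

Open-circuit: V = 6.52 × 3300/(909 + 3300) = 5.11 V.
With the load, Rb becomes Rb‖R_L = 2922 Ω, so V = 6.52 × 2922/3831 = 4.97 V.

Unloaded: 5.11 V; loaded: 4.97 V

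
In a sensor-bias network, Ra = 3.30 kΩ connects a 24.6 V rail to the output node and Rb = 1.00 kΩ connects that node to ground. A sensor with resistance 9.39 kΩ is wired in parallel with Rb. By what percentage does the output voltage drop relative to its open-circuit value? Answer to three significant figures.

7.56 %

The divider's output (Thévenin) resistance is Ra‖Rb = 0.7674 kΩ.
Fractional drop under load = R_th/(R_th + R_L) = 0.7674 / (0.7674 + 9.39) = 0.07555.
So the output falls by 7.56 %.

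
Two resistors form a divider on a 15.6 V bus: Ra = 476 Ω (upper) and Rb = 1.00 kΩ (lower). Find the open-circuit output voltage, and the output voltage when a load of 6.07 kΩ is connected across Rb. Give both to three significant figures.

Unloaded: 10.6 V; loaded: 10.0 V

Open-circuit: V = 15.6 × 1000/(476 + 1000) = 10.6 V.
With the load, Rb becomes Rb‖R_L = 858.6 Ω, so V = 15.6 × 858.6/1335 = 10.0 V.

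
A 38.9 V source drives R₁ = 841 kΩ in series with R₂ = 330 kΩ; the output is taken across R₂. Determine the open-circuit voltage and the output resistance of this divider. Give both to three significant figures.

V_th is the open-circuit tap voltage: 38.9 × 330/(841 + 330) = 11.0 V.
With the supply zeroed, R₁ and R₂ appear in parallel from the tap: R_th = R₁‖R₂ = (841 × 330)/1171 = 237 kΩ.

V_th = 11.0 V, R_th = 237 kΩ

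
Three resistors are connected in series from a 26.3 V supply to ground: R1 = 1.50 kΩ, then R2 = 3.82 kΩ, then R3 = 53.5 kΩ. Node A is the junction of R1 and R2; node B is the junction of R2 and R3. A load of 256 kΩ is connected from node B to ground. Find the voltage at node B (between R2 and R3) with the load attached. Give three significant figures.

V ≈ 23.5 V

At node B, R3 is in parallel with the load: R3‖R_L = 44.25 kΩ.
Below node A the resistance is R2 + (R3‖R_L) = 48.07 kΩ, so V_A = 26.3 × 48.07/49.57 = 25.50 V.
Then V_B = V_A × (R3‖R_L)/(R2 + R3‖R_L) = 25.50 × 44.25/48.07 = 23.5 V.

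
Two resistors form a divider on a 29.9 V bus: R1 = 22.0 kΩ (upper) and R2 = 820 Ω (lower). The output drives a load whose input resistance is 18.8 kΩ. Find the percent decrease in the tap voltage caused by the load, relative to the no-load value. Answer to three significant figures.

The divider's output (Thévenin) resistance is R1‖R2 = 790.5 Ω.
Fractional drop under load = R_th/(R_th + R_L) = 790.5 / (790.5 + 18800) = 0.04035.
So the output falls by 4.04 %.

4.04 %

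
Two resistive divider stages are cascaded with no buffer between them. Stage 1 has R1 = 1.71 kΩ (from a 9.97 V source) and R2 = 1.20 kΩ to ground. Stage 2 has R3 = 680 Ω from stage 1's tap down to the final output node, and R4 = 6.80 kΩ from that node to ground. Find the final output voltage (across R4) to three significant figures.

Stage 2 presents R3+R4 = 7480 Ω as a load on stage 1's tap.
Stage 1's lower leg becomes R2‖(R3+R4) = 1034 Ω, so V_mid = 9.97 × 1034/2744 = 3.757 V.
Stage 2 is itself unloaded: V_out = V_mid × R4/(R3+R4) = 3.757 × 6800/7480 = 3.42 V.

V_out ≈ 3.42 V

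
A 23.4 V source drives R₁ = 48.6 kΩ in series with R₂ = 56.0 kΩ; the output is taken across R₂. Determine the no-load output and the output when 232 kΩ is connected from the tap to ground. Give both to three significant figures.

Open-circuit: V = 23.4 × 56.0/(48.6 + 56.0) = 12.5 V.
With the load, R₂ becomes R₂‖R_L = 45.11 kΩ, so V = 23.4 × 45.11/93.71 = 11.3 V.

Unloaded: 12.5 V; loaded: 11.3 V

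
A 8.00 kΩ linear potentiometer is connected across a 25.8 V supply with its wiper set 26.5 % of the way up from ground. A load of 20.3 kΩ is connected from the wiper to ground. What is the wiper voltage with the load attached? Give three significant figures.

The wiper splits the pot into (1−α)R = 5.880 kΩ above and αR = 2.120 kΩ below.
Lower section ‖ load = 1.920 kΩ.
V_wiper = 25.8 × 1.920/(5.880 + 1.920) = 6.35 V.

V ≈ 6.35 V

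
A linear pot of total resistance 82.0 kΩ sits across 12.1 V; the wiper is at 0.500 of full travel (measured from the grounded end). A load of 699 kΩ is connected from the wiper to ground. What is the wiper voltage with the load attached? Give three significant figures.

V ≈ 5.88 V

The wiper splits the pot into (1−α)R = 41.00 kΩ above and αR = 41.00 kΩ below.
Lower section ‖ load = 38.73 kΩ.
V_wiper = 12.1 × 38.73/(41.00 + 38.73) = 5.88 V.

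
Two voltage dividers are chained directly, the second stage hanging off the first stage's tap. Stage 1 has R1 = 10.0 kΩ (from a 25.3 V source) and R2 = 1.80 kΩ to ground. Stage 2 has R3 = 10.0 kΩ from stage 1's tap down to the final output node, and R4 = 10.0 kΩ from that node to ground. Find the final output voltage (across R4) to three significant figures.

V_out ≈ 1.79 V

Stage 2 presents R3+R4 = 20.00 kΩ as a load on stage 1's tap.
Stage 1's lower leg becomes R2‖(R3+R4) = 1.651 kΩ, so V_mid = 25.3 × 1.651/11.65 = 3.586 V.
Stage 2 is itself unloaded: V_out = V_mid × R4/(R3+R4) = 3.586 × 10.0/20.00 = 1.79 V.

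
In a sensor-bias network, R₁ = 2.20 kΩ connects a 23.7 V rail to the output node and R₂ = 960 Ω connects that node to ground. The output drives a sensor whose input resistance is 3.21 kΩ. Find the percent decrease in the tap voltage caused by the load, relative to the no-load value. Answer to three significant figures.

17.2 %

Unloaded V = 23.7 × 960/3160 = 7.200 V.
Loaded: R₂‖R_L = 739.0 Ω, giving V = 23.7 × 739.0/2939 = 5.959 V.
Drop = (7.200 − 5.959) / 7.200 = 17.2 %.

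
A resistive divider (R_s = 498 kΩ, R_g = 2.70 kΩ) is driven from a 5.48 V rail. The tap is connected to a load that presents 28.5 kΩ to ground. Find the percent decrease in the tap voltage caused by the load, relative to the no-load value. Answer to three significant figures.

8.61 %

The divider's output (Thévenin) resistance is R_s‖R_g = 2.685 kΩ.
Fractional drop under load = R_th/(R_th + R_L) = 2.685 / (2.685 + 28.5) = 0.08611.
So the output falls by 8.61 %.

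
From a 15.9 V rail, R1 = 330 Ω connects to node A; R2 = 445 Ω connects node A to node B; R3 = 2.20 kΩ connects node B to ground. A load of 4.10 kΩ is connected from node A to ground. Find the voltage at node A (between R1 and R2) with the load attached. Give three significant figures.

V ≈ 13.2 V

Below node A the series string R2+R3 = 2645 Ω sits in parallel with the 4100 Ω load: 1608 Ω.
V_A = 15.9 × 1608/(330 + 1608) = 13.2 V.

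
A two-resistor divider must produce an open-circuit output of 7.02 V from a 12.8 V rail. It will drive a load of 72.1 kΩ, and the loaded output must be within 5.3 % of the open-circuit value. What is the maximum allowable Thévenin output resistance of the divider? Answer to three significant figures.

R_th ≤ 4.04 kΩ

Loading drop = R_th/(R_th + R_L) ≤ 0.0530, so R_th ≤ R_L · ε/(1−ε) = 72.1 kΩ × 0.0530/0.9470 = 4.04 kΩ.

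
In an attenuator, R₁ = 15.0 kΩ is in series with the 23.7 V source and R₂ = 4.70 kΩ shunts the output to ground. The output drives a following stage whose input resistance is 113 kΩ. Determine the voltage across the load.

V_out ≈ 5.48 V

The load sits in parallel with R₂: R₂‖R_L = (4.70 × 113) / (4.70 + 113) = 4.512 kΩ.
V_out = 23.7 × 4.512 / (15.0 + 4.512) = 23.7 × 4.512/19.51 = 5.48 V.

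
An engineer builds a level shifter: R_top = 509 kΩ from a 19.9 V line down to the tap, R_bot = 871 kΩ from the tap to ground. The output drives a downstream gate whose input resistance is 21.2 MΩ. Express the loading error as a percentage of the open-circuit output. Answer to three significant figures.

1.49 %

The divider's output (Thévenin) resistance is R_top‖R_bot = 321.3 kΩ.
Fractional drop under load = R_th/(R_th + R_L) = 321.3 / (321.3 + 21200) = 0.01493.
So the output falls by 1.49 %.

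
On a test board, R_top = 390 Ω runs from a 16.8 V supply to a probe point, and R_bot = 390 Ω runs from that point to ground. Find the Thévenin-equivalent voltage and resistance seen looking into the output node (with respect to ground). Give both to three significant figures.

V_th = 8.40 V, R_th = 195 Ω

V_th is the open-circuit tap voltage: 16.8 × 390/(390 + 390) = 8.40 V.
With the supply zeroed, R_top and R_bot appear in parallel from the tap: R_th = R_top‖R_bot = (390 × 390)/780.0 = 195 Ω.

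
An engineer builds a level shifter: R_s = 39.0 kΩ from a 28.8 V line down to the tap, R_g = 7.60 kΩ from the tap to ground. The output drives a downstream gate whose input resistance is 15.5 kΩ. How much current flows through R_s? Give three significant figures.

I ≈ 0.653 mA

R_g‖R_L = 5.100 kΩ, so the source sees R_s + R_g‖R_L = 44.10 kΩ.
I = 28.8 V / 44.10 kΩ = 0.653 mA.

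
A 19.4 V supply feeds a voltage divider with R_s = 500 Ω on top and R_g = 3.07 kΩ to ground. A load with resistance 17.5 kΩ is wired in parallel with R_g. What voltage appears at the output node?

V_out ≈ 16.3 V

The load sits in parallel with R_g: R_g‖R_L = (3070 × 17500) / (3070 + 17500) = 2612 Ω.
V_out = 19.4 × 2612 / (500 + 2612) = 19.4 × 2612/3112 = 16.3 V.
(Unloaded it would have been 16.7 V.)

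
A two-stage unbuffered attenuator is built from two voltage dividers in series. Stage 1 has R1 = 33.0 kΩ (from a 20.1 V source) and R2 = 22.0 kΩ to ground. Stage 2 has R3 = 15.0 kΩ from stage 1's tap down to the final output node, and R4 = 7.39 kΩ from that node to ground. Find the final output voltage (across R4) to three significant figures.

V_out ≈ 1.67 V

Stage 2 presents R3+R4 = 22.39 kΩ as a load on stage 1's tap.
Stage 1's lower leg becomes R2‖(R3+R4) = 11.10 kΩ, so V_mid = 20.1 × 11.10/44.10 = 5.058 V.
Stage 2 is itself unloaded: V_out = V_mid × R4/(R3+R4) = 5.058 × 7.39/22.39 = 1.67 V.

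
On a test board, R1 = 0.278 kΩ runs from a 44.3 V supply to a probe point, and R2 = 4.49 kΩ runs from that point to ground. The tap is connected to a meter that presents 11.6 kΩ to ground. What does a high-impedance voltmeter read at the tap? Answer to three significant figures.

V_out ≈ 40.8 V

The load sits in parallel with R2: R2‖R_L = (4490 × 11600) / (4490 + 11600) = 3237 Ω.
V_out = 44.3 × 3237 / (278 + 3237) = 44.3 × 3237/3515 = 40.8 V.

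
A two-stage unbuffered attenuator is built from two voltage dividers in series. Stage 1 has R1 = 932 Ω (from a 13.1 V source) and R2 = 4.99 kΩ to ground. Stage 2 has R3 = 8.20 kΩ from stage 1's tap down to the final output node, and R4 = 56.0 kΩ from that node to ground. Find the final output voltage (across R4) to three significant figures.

Stage 2 presents R3+R4 = 64200 Ω as a load on stage 1's tap.
Stage 1's lower leg becomes R2‖(R3+R4) = 4630 Ω, so V_mid = 13.1 × 4630/5562 = 10.90 V.
Stage 2 is itself unloaded: V_out = V_mid × R4/(R3+R4) = 10.90 × 56000/64200 = 9.51 V.

V_out ≈ 9.51 V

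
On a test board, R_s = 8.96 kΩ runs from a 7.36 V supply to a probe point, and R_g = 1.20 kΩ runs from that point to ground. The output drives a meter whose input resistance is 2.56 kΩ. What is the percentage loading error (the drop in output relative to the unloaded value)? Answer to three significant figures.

The divider's output (Thévenin) resistance is R_s‖R_g = 1.058 kΩ.
Fractional drop under load = R_th/(R_th + R_L) = 1.058 / (1.058 + 2.56) = 0.2925.
So the output falls by 29.2 %.

29.2 %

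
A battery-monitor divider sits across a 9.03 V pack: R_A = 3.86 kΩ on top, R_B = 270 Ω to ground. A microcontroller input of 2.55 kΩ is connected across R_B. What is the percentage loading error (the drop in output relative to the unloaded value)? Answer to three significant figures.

The divider's output (Thévenin) resistance is R_A‖R_B = 252.3 Ω.
Fractional drop under load = R_th/(R_th + R_L) = 252.3 / (252.3 + 2550) = 0.09005.
So the output falls by 9.00 %.

9.00 %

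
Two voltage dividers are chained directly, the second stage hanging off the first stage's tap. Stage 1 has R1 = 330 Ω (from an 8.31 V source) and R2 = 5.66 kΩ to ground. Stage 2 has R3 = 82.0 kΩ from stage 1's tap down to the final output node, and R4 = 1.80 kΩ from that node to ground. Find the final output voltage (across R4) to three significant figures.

V_out ≈ 0.168 V

Stage 2 presents R3+R4 = 83800 Ω as a load on stage 1's tap.
Stage 1's lower leg becomes R2‖(R3+R4) = 5302 Ω, so V_mid = 8.31 × 5302/5632 = 7.823 V.
Stage 2 is itself unloaded: V_out = V_mid × R4/(R3+R4) = 7.823 × 1800/83800 = 0.168 V.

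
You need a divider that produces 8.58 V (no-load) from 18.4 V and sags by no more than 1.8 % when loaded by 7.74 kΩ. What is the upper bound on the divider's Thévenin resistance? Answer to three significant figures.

Loading drop = R_th/(R_th + R_L) ≤ 0.0180, so R_th ≤ R_L · ε/(1−ε) = 7.74 kΩ × 0.0180/0.9820 = 142 Ω.
(Any R1, R2 with R2/(R1+R2) = 0.466 and R1‖R2 ≤ 142 Ω will meet the spec.)

R_th ≤ 142 Ω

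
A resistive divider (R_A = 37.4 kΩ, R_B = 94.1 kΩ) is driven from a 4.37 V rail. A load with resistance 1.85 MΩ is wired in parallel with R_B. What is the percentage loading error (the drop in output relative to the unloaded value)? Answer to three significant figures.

The divider's output (Thévenin) resistance is R_A‖R_B = 26.76 kΩ.
Fractional drop under load = R_th/(R_th + R_L) = 26.76 / (26.76 + 1850) = 0.01426.
So the output falls by 1.43 %.

1.43 %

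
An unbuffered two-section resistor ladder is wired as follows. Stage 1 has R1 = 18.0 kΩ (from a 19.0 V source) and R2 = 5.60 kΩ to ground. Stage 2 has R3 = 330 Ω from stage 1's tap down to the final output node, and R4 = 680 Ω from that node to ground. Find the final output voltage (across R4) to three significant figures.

Stage 2 presents R3+R4 = 1010 Ω as a load on stage 1's tap.
Stage 1's lower leg becomes R2‖(R3+R4) = 855.7 Ω, so V_mid = 19.0 × 855.7/18860 = 0.8622 V.
Stage 2 is itself unloaded: V_out = V_mid × R4/(R3+R4) = 0.8622 × 680/1010 = 0.581 V.

V_out ≈ 0.581 V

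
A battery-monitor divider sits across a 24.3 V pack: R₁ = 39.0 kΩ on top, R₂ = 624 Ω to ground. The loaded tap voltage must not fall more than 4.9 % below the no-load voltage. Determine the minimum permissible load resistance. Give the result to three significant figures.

R_L(min) ≈ 11.9 kΩ

Output resistance R_th = R₁‖R₂ = (39000 × 624)/39620 = 614.2 Ω.
The fractional drop is R_th/(R_th + R_L); requiring this ≤ 0.0490 gives R_L ≥ R_th(1/0.0490 − 1) = 614.2 × 19.41 = 11.9 kΩ.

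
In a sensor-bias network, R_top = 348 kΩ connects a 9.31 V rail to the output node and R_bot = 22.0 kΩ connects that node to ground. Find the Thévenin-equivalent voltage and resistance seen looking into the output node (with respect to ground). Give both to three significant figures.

V_th = 0.554 V, R_th = 20.7 kΩ

V_th is the open-circuit tap voltage: 9.31 × 22.0/(348 + 22.0) = 0.554 V.
With the supply zeroed, R_top and R_bot appear in parallel from the tap: R_th = R_top‖R_bot = (348 × 22.0)/370.0 = 20.7 kΩ.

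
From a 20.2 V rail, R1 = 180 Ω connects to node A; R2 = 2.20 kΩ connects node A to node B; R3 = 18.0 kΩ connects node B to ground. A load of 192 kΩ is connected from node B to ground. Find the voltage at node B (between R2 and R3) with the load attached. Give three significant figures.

At node B, R3 is in parallel with the load: R3‖R_L = 16460 Ω.
Below node A the resistance is R2 + (R3‖R_L) = 18660 Ω, so V_A = 20.2 × 18660/18840 = 20.01 V.
Then V_B = V_A × (R3‖R_L)/(R2 + R3‖R_L) = 20.01 × 16460/18660 = 17.6 V.

V ≈ 17.6 V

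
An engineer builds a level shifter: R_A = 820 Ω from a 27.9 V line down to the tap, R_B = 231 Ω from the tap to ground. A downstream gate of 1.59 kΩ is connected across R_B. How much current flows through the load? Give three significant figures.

I_L ≈ 3.46 mA

R_B‖R_L = 201.7 Ω; V_out = 27.9 × 201.7/1022 = 5.508 V.
I_L = V_out / R_L = 5.508 / 1.59 kΩ = 3.46 mA.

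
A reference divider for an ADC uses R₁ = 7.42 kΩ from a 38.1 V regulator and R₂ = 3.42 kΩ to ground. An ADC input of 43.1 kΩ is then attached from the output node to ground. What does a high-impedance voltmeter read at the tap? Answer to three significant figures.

The load sits in parallel with R₂: R₂‖R_L = (3.42 × 43.1) / (3.42 + 43.1) = 3.169 kΩ.
V_out = 38.1 × 3.169 / (7.42 + 3.169) = 38.1 × 3.169/10.59 = 11.4 V.

V_out ≈ 11.4 V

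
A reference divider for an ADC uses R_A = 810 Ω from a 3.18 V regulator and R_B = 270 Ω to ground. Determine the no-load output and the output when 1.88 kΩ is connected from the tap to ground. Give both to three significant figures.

Unloaded: 0.795 V; loaded: 0.718 V

Open-circuit: V = 3.18 × 270/(810 + 270) = 0.795 V.
With the load, R_B becomes R_B‖R_L = 236.1 Ω, so V = 3.18 × 236.1/1046 = 0.718 V.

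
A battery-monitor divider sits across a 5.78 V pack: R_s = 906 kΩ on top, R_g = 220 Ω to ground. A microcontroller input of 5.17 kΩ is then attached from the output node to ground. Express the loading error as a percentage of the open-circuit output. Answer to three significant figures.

The divider's output (Thévenin) resistance is R_s‖R_g = 219.9 Ω.
Fractional drop under load = R_th/(R_th + R_L) = 219.9 / (219.9 + 5170) = 0.04081.
So the output falls by 4.08 %.

4.08 %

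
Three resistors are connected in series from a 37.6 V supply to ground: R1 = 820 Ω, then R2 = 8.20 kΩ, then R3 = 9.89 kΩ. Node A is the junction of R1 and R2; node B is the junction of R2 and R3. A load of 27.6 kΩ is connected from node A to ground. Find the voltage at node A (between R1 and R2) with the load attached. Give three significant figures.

Below node A the series string R2+R3 = 18090 Ω sits in parallel with the 27600 Ω load: 10930 Ω.
V_A = 37.6 × 10930/(820 + 10930) = 35.0 V.

V ≈ 35.0 V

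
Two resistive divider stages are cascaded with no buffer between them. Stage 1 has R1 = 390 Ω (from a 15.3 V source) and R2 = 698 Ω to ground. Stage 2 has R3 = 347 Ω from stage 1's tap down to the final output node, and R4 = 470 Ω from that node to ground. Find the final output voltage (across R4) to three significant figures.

V_out ≈ 4.32 V

Stage 2 presents R3+R4 = 817.0 Ω as a load on stage 1's tap.
Stage 1's lower leg becomes R2‖(R3+R4) = 376.4 Ω, so V_mid = 15.3 × 376.4/766.4 = 7.514 V.
Stage 2 is itself unloaded: V_out = V_mid × R4/(R3+R4) = 7.514 × 470/817.0 = 4.32 V.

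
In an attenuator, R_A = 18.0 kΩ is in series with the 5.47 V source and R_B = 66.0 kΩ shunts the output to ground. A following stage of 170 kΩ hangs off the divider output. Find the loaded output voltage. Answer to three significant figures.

V_out ≈ 3.97 V

The load sits in parallel with R_B: R_B‖R_L = (66.0 × 170) / (66.0 + 170) = 47.54 kΩ.
V_out = 5.47 × 47.54 / (18.0 + 47.54) = 5.47 × 47.54/65.54 = 3.97 V.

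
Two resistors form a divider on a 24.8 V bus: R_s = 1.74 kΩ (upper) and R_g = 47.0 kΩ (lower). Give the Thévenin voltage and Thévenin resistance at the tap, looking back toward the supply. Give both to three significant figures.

V_th is the open-circuit tap voltage: 24.8 × 47.0/(1.74 + 47.0) = 23.9 V.
With the supply zeroed, R_s and R_g appear in parallel from the tap: R_th = R_s‖R_g = (1.74 × 47.0)/48.74 = 1.68 kΩ.

V_th = 23.9 V, R_th = 1.68 kΩ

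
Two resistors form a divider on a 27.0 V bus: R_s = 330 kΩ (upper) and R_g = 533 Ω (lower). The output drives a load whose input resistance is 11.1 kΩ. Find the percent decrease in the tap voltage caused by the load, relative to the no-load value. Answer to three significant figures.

4.57 %

The divider's output (Thévenin) resistance is R_s‖R_g = 532.1 Ω.
Fractional drop under load = R_th/(R_th + R_L) = 532.1 / (532.1 + 11100) = 0.04575.
So the output falls by 4.57 %.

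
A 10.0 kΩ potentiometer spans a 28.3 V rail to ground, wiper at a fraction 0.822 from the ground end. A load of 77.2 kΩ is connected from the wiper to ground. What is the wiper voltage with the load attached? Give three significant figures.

The wiper splits the pot into (1−α)R = 1.780 kΩ above and αR = 8.220 kΩ below.
Lower section ‖ load = 7.429 kΩ.
V_wiper = 28.3 × 7.429/(1.780 + 7.429) = 22.8 V.

V ≈ 22.8 V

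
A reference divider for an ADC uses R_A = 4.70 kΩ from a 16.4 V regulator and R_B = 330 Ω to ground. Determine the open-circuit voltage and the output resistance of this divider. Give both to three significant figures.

V_th = 1.08 V, R_th = 308 Ω

V_th is the open-circuit tap voltage: 16.4 × 330/(4700 + 330) = 1.08 V.
With the supply zeroed, R_A and R_B appear in parallel from the tap: R_th = R_A‖R_B = (4700 × 330)/5030 = 308 Ω.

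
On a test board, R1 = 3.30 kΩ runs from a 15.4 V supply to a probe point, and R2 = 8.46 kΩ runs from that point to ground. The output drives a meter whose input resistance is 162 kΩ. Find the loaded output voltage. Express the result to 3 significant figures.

The load sits in parallel with R2: R2‖R_L = (8.46 × 162) / (8.46 + 162) = 8.040 kΩ.
V_out = 15.4 × 8.040 / (3.30 + 8.040) = 15.4 × 8.040/11.34 = 10.9 V.
(Unloaded it would have been 11.1 V.)

V_out ≈ 10.9 V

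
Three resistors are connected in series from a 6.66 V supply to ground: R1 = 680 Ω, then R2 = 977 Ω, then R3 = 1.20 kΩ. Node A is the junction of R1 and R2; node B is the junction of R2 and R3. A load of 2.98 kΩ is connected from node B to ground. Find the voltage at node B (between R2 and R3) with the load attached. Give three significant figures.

At node B, R3 is in parallel with the load: R3‖R_L = 855.5 Ω.
Below node A the resistance is R2 + (R3‖R_L) = 1833 Ω, so V_A = 6.66 × 1833/2513 = 4.857 V.
Then V_B = V_A × (R3‖R_L)/(R2 + R3‖R_L) = 4.857 × 855.5/1833 = 2.27 V.

V ≈ 2.27 V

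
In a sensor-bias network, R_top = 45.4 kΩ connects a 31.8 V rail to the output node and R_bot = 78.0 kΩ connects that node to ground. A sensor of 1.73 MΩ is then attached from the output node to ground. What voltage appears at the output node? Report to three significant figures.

The load sits in parallel with R_bot: R_bot‖R_L = (78.0 × 1730) / (78.0 + 1730) = 74.63 kΩ.
V_out = 31.8 × 74.63 / (45.4 + 74.63) = 31.8 × 74.63/120.0 = 19.8 V.
(Unloaded it would have been 20.1 V.)

V_out ≈ 19.8 V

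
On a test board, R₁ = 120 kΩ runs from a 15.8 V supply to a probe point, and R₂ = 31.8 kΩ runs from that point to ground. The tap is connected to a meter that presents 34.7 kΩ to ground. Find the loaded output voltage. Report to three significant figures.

V_out ≈ 1.92 V

The load sits in parallel with R₂: R₂‖R_L = (31.8 × 34.7) / (31.8 + 34.7) = 16.59 kΩ.
V_out = 15.8 × 16.59 / (120 + 16.59) = 15.8 × 16.59/136.6 = 1.92 V.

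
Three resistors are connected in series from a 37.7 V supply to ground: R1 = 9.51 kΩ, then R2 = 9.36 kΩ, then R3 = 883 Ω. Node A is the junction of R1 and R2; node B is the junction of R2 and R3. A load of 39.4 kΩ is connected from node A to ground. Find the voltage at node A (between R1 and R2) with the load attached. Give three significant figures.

V ≈ 17.4 V

Below node A the series string R2+R3 = 10240 Ω sits in parallel with the 39400 Ω load: 8130 Ω.
V_A = 37.7 × 8130/(9510 + 8130) = 17.4 V.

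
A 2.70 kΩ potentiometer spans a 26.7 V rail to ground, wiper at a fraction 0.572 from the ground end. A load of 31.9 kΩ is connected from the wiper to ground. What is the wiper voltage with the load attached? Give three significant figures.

V ≈ 15.0 V

The wiper splits the pot into (1−α)R = 1.156 kΩ above and αR = 1.544 kΩ below.
Lower section ‖ load = 1.473 kΩ.
V_wiper = 26.7 × 1.473/(1.156 + 1.473) = 15.0 V.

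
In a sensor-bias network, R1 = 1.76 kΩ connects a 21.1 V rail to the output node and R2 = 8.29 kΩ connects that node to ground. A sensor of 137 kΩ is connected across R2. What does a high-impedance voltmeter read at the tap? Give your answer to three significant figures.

The load sits in parallel with R2: R2‖R_L = (8.29 × 137) / (8.29 + 137) = 7.817 kΩ.
V_out = 21.1 × 7.817 / (1.76 + 7.817) = 21.1 × 7.817/9.577 = 17.2 V.
(Unloaded it would have been 17.4 V.)

V_out ≈ 17.2 V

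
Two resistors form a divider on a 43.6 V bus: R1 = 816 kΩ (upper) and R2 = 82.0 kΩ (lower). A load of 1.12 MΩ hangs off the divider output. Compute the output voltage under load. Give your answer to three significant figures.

The load sits in parallel with R2: R2‖R_L = (82.0 × 1120) / (82.0 + 1120) = 76.41 kΩ.
V_out = 43.6 × 76.41 / (816 + 76.41) = 43.6 × 76.41/892.4 = 3.73 V.

V_out ≈ 3.73 V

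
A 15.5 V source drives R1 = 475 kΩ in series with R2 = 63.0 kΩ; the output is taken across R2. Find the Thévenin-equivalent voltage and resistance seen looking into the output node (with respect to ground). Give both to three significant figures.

V_th is the open-circuit tap voltage: 15.5 × 63.0/(475 + 63.0) = 1.82 V.
With the supply zeroed, R1 and R2 appear in parallel from the tap: R_th = R1‖R2 = (475 × 63.0)/538.0 = 55.6 kΩ.

V_th = 1.82 V, R_th = 55.6 kΩ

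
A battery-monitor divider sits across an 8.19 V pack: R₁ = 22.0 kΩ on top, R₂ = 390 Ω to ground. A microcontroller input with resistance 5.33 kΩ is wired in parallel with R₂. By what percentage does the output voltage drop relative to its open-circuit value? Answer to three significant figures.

6.71 %

The divider's output (Thévenin) resistance is R₁‖R₂ = 383.2 Ω.
Fractional drop under load = R_th/(R_th + R_L) = 383.2 / (383.2 + 5330) = 0.06707.
So the output falls by 6.71 %.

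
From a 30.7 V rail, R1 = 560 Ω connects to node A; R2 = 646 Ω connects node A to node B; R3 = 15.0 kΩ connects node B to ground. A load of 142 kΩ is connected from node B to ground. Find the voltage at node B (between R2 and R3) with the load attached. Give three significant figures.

V ≈ 28.2 V

At node B, R3 is in parallel with the load: R3‖R_L = 13570 Ω.
Below node A the resistance is R2 + (R3‖R_L) = 14210 Ω, so V_A = 30.7 × 14210/14770 = 29.54 V.
Then V_B = V_A × (R3‖R_L)/(R2 + R3‖R_L) = 29.54 × 13570/14210 = 28.2 V.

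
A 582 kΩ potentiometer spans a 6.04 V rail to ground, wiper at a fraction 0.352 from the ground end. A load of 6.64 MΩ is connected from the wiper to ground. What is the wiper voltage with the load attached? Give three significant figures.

The wiper splits the pot into (1−α)R = 377.1 kΩ above and αR = 204.9 kΩ below.
Lower section ‖ load = 198.7 kΩ.
V_wiper = 6.04 × 198.7/(377.1 + 198.7) = 2.08 V.

V ≈ 2.08 V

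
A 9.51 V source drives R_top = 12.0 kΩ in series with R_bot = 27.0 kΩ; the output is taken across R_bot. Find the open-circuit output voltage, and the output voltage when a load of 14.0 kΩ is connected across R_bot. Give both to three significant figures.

Open-circuit: V = 9.51 × 27.0/(12.0 + 27.0) = 6.58 V.
With the load, R_bot becomes R_bot‖R_L = 9.220 kΩ, so V = 9.51 × 9.220/21.22 = 4.13 V.

Unloaded: 6.58 V; loaded: 4.13 V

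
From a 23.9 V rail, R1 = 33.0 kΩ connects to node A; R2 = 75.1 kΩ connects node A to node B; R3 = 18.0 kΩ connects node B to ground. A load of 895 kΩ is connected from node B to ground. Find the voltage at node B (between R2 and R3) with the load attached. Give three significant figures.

At node B, R3 is in parallel with the load: R3‖R_L = 17.65 kΩ.
Below node A the resistance is R2 + (R3‖R_L) = 92.75 kΩ, so V_A = 23.9 × 92.75/125.7 = 17.63 V.
Then V_B = V_A × (R3‖R_L)/(R2 + R3‖R_L) = 17.63 × 17.65/92.75 = 3.35 V.

V ≈ 3.35 V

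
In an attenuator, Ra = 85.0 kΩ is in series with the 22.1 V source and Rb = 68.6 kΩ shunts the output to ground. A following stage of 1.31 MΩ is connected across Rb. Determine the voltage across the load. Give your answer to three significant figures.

The load sits in parallel with Rb: Rb‖R_L = (68.6 × 1310) / (68.6 + 1310) = 65.19 kΩ.
V_out = 22.1 × 65.19 / (85.0 + 65.19) = 22.1 × 65.19/150.2 = 9.59 V.

V_out ≈ 9.59 V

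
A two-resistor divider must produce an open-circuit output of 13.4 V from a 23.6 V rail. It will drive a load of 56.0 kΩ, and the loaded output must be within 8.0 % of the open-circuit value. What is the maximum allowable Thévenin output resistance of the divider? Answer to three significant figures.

Loading drop = R_th/(R_th + R_L) ≤ 0.0800, so R_th ≤ R_L · ε/(1−ε) = 56.0 kΩ × 0.0800/0.9200 = 4.87 kΩ.

R_th ≤ 4.87 kΩ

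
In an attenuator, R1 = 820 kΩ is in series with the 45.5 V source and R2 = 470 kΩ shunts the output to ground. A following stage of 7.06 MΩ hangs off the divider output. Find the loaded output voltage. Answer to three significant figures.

V_out ≈ 15.9 V

The load sits in parallel with R2: R2‖R_L = (470 × 7060) / (470 + 7060) = 440.7 kΩ.
V_out = 45.5 × 440.7 / (820 + 440.7) = 45.5 × 440.7/1261 = 15.9 V.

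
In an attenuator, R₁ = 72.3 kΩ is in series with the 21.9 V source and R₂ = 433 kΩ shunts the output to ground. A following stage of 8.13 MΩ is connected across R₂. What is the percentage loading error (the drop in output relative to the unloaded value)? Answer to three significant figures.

The divider's output (Thévenin) resistance is R₁‖R₂ = 61.96 kΩ.
Fractional drop under load = R_th/(R_th + R_L) = 61.96 / (61.96 + 8130) = 0.007563.
So the output falls by 0.756 %.

0.756 %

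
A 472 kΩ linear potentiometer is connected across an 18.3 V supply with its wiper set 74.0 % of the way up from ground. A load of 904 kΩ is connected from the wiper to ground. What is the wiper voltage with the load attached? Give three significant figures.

The wiper splits the pot into (1−α)R = 122.7 kΩ above and αR = 349.3 kΩ below.
Lower section ‖ load = 251.9 kΩ.
V_wiper = 18.3 × 251.9/(122.7 + 251.9) = 12.3 V.

V ≈ 12.3 V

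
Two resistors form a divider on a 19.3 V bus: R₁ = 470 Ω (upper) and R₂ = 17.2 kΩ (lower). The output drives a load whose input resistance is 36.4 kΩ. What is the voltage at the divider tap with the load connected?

V_out ≈ 18.6 V

The load sits in parallel with R₂: R₂‖R_L = (17200 × 36400) / (17200 + 36400) = 11680 Ω.
V_out = 19.3 × 11680 / (470 + 11680) = 19.3 × 11680/12150 = 18.6 V.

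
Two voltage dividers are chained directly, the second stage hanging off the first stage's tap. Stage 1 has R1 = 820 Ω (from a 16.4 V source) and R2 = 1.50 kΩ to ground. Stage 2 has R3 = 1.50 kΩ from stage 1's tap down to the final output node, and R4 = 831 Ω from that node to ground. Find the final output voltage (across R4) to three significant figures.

V_out ≈ 3.08 V

Stage 2 presents R3+R4 = 2331 Ω as a load on stage 1's tap.
Stage 1's lower leg becomes R2‖(R3+R4) = 912.7 Ω, so V_mid = 16.4 × 912.7/1733 = 8.639 V.
Stage 2 is itself unloaded: V_out = V_mid × R4/(R3+R4) = 8.639 × 831/2331 = 3.08 V.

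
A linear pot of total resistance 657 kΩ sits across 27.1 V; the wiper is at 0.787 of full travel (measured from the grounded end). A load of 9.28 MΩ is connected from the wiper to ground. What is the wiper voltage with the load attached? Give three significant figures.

V ≈ 21.1 V

The wiper splits the pot into (1−α)R = 139.9 kΩ above and αR = 517.1 kΩ below.
Lower section ‖ load = 489.8 kΩ.
V_wiper = 27.1 × 489.8/(139.9 + 489.8) = 21.1 V.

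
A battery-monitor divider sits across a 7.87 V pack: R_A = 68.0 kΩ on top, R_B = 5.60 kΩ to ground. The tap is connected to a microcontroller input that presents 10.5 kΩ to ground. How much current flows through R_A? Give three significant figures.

R_B‖R_L = 3.652 kΩ, so the source sees R_A + R_B‖R_L = 71.65 kΩ.
I = 7.87 V / 71.65 kΩ = 0.110 mA.

I ≈ 0.110 mA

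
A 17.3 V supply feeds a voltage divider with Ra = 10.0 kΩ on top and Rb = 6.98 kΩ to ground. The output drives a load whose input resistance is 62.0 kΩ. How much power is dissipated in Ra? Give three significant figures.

P ≈ 11.3 mW

Total resistance from the source is Ra + (Rb‖R_L) = 16.27 kΩ, so I = 17.3/16.27 kΩ = 1.063 mA.
P = I²·Ra = (1.063 mA)² × 10.0 kΩ = 11.3 mW.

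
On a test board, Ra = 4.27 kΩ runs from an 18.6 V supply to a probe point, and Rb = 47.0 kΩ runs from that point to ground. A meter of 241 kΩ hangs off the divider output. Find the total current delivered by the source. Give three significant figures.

I ≈ 0.427 mA

Rb‖R_L = 39.33 kΩ, so the source sees Ra + Rb‖R_L = 43.60 kΩ.
I = 18.6 V / 43.60 kΩ = 0.427 mA.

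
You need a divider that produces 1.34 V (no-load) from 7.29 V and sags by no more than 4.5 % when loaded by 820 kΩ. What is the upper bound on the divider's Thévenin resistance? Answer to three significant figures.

Loading drop = R_th/(R_th + R_L) ≤ 0.0450, so R_th ≤ R_L · ε/(1−ε) = 820 kΩ × 0.0450/0.9550 = 38.6 kΩ.

R_th ≤ 38.6 kΩ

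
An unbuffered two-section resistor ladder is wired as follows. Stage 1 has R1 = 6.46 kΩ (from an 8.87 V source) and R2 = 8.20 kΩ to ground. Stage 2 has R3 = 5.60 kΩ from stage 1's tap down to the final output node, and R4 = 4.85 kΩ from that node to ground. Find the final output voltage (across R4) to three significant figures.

V_out ≈ 1.71 V

Stage 2 presents R3+R4 = 10.45 kΩ as a load on stage 1's tap.
Stage 1's lower leg becomes R2‖(R3+R4) = 4.595 kΩ, so V_mid = 8.87 × 4.595/11.05 = 3.687 V.
Stage 2 is itself unloaded: V_out = V_mid × R4/(R3+R4) = 3.687 × 4.85/10.45 = 1.71 V.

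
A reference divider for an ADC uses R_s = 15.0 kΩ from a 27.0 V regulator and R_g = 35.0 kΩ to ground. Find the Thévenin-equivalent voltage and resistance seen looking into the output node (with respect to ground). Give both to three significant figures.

V_th = 18.9 V, R_th = 10.5 kΩ

V_th is the open-circuit tap voltage: 27.0 × 35.0/(15.0 + 35.0) = 18.9 V.
With the supply zeroed, R_s and R_g appear in parallel from the tap: R_th = R_s‖R_g = (15.0 × 35.0)/50.00 = 10.5 kΩ.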